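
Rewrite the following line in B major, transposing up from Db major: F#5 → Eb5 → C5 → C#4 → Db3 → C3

D##6 C#6 A#5 A##4 B3 A#3

Db major to B major up is an augmented sixth, so every note moves up by that interval.
F#5 becomes D##6
Eb5 becomes C#6
C5 becomes A#5
C#4 becomes A##4
Db3 becomes B3
C3 becomes A#3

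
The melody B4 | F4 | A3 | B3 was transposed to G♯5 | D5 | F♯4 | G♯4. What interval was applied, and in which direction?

From B4 to G#5 is 6 letter names — a sixth of some quality.
B4 to G#5 is 9 semitones, which makes it a major sixth; the second version is higher, so the direction is up.
Checking another pair — B3 → G#4 — gives the same interval.

up a major sixth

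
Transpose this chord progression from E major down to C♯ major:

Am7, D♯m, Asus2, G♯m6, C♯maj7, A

E major down to C♯ major is a minor third; each chord root moves by that interval while the quality stays the same.
Am7: root A down a minor third → F#, giving F#m7.
D♯m: root D♯ down a minor third → B#, giving B#m.
Asus2: root A down a minor third → F#, giving F#sus2.
G♯m6: root G♯ down a minor third → E#, giving E#m6.
C♯maj7: root C♯ down a minor third → A#, giving A#maj7.
A: root A down a minor third → F#, giving F#.

F#m7 B#m F#sus2 E#m6 A#maj7 F#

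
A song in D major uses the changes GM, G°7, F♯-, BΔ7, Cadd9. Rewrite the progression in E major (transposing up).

D major up to E major is a major second; each chord root moves by that interval while the quality stays the same.
GM: root G up a major second → A, giving AM.
G°7: root G up a major second → A, giving A°7.
F♯-: root F♯ up a major second → G#, giving G#-.
BΔ7: root B up a major second → C#, giving C#Δ7.
Cadd9: root C up a major second → D, giving Dadd9.

AM A°7 G#- C#Δ7 Dadd9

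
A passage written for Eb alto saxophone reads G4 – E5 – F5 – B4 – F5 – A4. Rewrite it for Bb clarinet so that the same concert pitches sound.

First find concert pitch: the Eb alto saxophone sounds a major sixth below written, so G4 E5 F5 B4 F5 A4 sounds Bb3 G4 Ab4 D4 Ab4 C4.
Then write for Bb clarinet: it sounds a major second below written, so the part must be a major second above concert.
Bb3 → C4
G4 → A4
Ab4 → Bb4
D4 → E4
Ab4 → Bb4
C4 → D4

C4 A4 Bb4 E4 Bb4 D4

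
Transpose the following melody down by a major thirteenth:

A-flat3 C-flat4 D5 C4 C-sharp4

Cb2 Ebb2 F3 Eb2 E2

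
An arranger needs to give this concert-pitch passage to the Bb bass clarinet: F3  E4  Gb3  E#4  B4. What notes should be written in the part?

G4 F#5 Ab4 F##5 C#6

The Bb bass clarinet sounds a major ninth below written, so the written part must be a major ninth above concert — transpose each note up.
F3 -> G4
E4 -> F#5
Gb3 -> Ab4
E#4 -> F##5
B4 -> C#6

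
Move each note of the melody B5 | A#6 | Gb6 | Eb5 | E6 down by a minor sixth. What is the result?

B5: a sixth down reaches D, and 8 semitones makes it D#5.
A#6: a sixth down reaches C, and 8 semitones makes it C##6.
A minor sixth down from Gb6 gives Bb5.
A minor sixth down from Eb5 gives G4.
E6 down a minor sixth is G#5.

D#5 C##6 Bb5 G4 G#5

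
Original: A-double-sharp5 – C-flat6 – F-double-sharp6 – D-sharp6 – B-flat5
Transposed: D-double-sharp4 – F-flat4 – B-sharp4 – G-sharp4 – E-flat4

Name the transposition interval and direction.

down a perfect twelfth

Take the first pair: A##5 → D##4. A to D spans 12 letter names, so the interval is some kind of twelfth.
D##4 to A##5 is 19 semitones, which makes it a perfect twelfth; the second version is lower, so the direction is down.
Checking another pair — Bb5 → Eb4 — gives the same interval.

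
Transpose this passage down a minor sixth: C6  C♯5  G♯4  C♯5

A minor sixth down from C6 gives E5.
C#5: a sixth down reaches E, and 8 semitones makes it E#4.
A minor sixth down from G#4 gives B#3.
C#5: a sixth down reaches E, and 8 semitones makes it E#4.

E5 E#4 B#3 E#4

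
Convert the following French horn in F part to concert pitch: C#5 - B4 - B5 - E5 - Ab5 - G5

F#4 E4 E5 A4 Db5 C5

Written C4 on the French horn in F sounds as F3, a perfect fifth lower; apply that shift to every note.
C#5 → F#4
B4 → E4
B5 → E5
E5 → A4
Ab5 → Db5
G5 → C5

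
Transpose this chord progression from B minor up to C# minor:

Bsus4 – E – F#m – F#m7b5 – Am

B minor up to C# minor is a major second; each chord root moves by that interval while the quality stays the same.
Bsus4: root B up a major second → C#, giving C#sus4.
E: root E up a major second → F#, giving F#.
F#m: root F# up a major second → G#, giving G#m.
F#m7b5: root F# up a major second → G#, giving G#m7b5.
Am: root A up a major second → B, giving Bm.

C#sus4 F# G#m G#m7b5 Bm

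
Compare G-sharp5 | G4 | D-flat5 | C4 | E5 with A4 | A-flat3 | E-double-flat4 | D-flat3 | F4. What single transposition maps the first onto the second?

Take the first pair: G#5 → A4. G to A spans 7 letter names, so the interval is some kind of seventh.
A4 to G#5 is 11 semitones, which makes it a major seventh; the second version is lower, so the direction is down.
Checking another pair — E5 → F4 — gives the same interval.

down a major seventh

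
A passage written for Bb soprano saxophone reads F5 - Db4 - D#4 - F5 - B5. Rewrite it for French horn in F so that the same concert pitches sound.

Bb5 Gb4 G#4 Bb5 E6

First find concert pitch: the Bb soprano saxophone sounds a major second below written, so F5 Db4 D#4 F5 B5 sounds Eb5 Cb4 C#4 Eb5 A5.
Then write for French horn in F: it sounds a perfect fifth below written, so the part must be a perfect fifth above concert.
Eb5 → Bb5
Cb4 → Gb4
C#4 → G#4
Eb5 → Bb5
A5 → E6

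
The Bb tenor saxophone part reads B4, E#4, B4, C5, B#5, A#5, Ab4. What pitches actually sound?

The Bb tenor saxophone sounds a major ninth below written, so transpose each written note down a major ninth.
B4 becomes A3
E#4 becomes D#3
B4 becomes A3
C5 becomes Bb3
B#5 becomes A#4
A#5 becomes G#4
Ab4 becomes Gb3

A3 D#3 A3 Bb3 A#4 G#4 Gb3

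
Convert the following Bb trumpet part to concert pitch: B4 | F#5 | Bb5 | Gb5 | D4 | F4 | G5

A4 E5 Ab5 Fb5 C4 Eb4 F5

Written C4 on the Bb trumpet sounds as Bb3, a major second lower; apply that shift to every note.
B4 -> A4
F#5 -> E5
Bb5 -> Ab5
Gb5 -> Fb5
D4 -> C4
F4 -> Eb4
G5 -> F5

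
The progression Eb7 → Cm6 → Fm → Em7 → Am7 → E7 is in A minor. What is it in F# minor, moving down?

C7 Am6 Dm C#m7 F#m7 C#7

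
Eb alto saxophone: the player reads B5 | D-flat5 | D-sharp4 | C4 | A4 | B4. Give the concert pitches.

D5 Fb4 F#3 Eb3 C4 D4

The Eb alto saxophone sounds a major sixth below written, so transpose each written note down a major sixth.
B5 becomes D5
Db5 becomes Fb4
D#4 becomes F#3
C4 becomes Eb3
A4 becomes C4
B4 becomes D4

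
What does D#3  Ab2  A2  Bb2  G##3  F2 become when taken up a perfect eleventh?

G#4 Db4 D4 Eb4 C##5 Bb3

D#3 up a perfect eleventh is G#4.
Ab2: an eleventh up reaches D, and 17 semitones makes it Db4.
A perfect eleventh up from A2 gives D4.
Bb2: an eleventh up reaches E, and 17 semitones makes it Eb4.
G##3: an eleventh up reaches C, and 17 semitones makes it C##5.
F2 up a perfect eleventh is Bb3.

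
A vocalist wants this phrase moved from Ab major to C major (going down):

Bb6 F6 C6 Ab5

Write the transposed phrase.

D6 A5 E5 C5

From Ab down to C is a minor sixth; apply that to each pitch.
Bb6 -> D6
F6 -> A5
C6 -> E5
Ab5 -> C5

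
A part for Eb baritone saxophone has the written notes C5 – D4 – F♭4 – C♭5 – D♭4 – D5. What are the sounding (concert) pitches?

The Eb baritone saxophone sounds a major thirteenth below written, so transpose each written note down a major thirteenth.
C5 gives Eb3
D4 gives F2
Fb4 gives Abb2
Cb5 gives Ebb3
Db4 gives Fb2
D5 gives F3

Eb3 F2 Abb2 Ebb3 Fb2 F3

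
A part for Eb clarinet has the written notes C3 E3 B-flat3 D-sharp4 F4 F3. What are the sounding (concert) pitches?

Eb3 G3 Db4 F#4 Ab4 Ab3

The Eb clarinet sounds a minor third above written, so transpose each written note up a minor third.
C3 to Eb3
E3 to G3
Bb3 to Db4
D#4 to F#4
F4 to Ab4
F3 to Ab3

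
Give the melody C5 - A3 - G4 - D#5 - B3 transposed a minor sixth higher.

C5 up a minor sixth is Ab5.
A3: a sixth up reaches F, and 8 semitones makes it F4.
A minor sixth up from G4 gives Eb5.
D#5 up a minor sixth is B5.
A minor sixth up from B3 gives G4.

Ab5 F4 Eb5 B5 G4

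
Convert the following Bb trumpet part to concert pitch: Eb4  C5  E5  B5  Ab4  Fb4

The Bb trumpet sounds a major second below written, so transpose each written note down a major second.
Eb4 becomes Db4
C5 becomes Bb4
E5 becomes D5
B5 becomes A5
Ab4 becomes Gb4
Fb4 becomes Ebb4

Db4 Bb4 D5 A5 Gb4 Ebb4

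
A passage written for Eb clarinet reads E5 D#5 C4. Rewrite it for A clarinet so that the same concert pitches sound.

Bb5 A5 Gb4

First find concert pitch: the Eb clarinet sounds a minor third above written, so E5 D#5 C4 sounds G5 F#5 Eb4.
Then write for A clarinet: it sounds a minor third below written, so the part must be a minor third above concert.
G5 → Bb5
F#5 → A5
Eb4 → Gb4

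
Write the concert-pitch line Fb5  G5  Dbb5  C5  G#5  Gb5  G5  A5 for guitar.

Fb6 G6 Dbb6 C6 G#6 Gb6 G6 A6

The guitar sounds a perfect octave below written, so the written part must be a perfect octave above concert — transpose each note up.
Fb5 becomes Fb6
G5 becomes G6
Dbb5 becomes Dbb6
C5 becomes C6
G#5 becomes G#6
Gb5 becomes Gb6
G5 becomes G6
A5 becomes A6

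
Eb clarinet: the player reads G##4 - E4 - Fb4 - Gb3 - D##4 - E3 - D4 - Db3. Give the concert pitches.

The Eb clarinet sounds a minor third above written, so transpose each written note up a minor third.
G##4 → B#4
E4 → G4
Fb4 → Abb4
Gb3 → Bbb3
D##4 → F##4
E3 → G3
D4 → F4
Db3 → Fb3

B#4 G4 Abb4 Bbb3 F##4 G3 F4 Fb3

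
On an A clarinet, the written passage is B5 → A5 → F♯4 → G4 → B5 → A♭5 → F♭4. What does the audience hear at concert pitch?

G#5 F#5 D#4 E4 G#5 F5 Db4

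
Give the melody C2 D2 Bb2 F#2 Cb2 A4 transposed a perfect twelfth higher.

G3 A3 F4 C#4 Gb3 E6

C2 becomes G3
D2 becomes A3
Bb2 becomes F4
F#2 becomes C#4
Cb2 becomes Gb3
A4 becomes E6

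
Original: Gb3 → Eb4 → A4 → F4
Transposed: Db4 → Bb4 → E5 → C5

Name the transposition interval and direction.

up a perfect fifth

Take the first pair: Gb3 → Db4. G to D spans 5 letter names, so the interval is some kind of fifth.
Gb3 to Db4 is 7 semitones, which makes it a perfect fifth; the second version is higher, so the direction is up.
Checking another pair — F4 → C5 — gives the same interval.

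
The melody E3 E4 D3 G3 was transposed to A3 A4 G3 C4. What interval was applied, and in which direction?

up a perfect fourth

From E3 to A3 is 4 letter names — a fourth of some quality.
E3 to A3 is 5 semitones, which makes it a perfect fourth; the second version is higher, so the direction is up.
Checking another pair — G3 → C4 — gives the same interval.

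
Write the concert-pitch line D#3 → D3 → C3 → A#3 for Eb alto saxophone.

Written C4 sounds as Eb3 on the Eb alto saxophone, so concert pitches are written a major sixth up.
D#3 gives B#3
D3 gives B3
C3 gives A3
A#3 gives F##4

B#3 B3 A3 F##4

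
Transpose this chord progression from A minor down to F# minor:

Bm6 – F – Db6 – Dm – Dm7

A minor down to F# minor is a minor third; each chord root moves by that interval while the quality stays the same.
Bm6: root B down a minor third → G#, giving G#m6.
F: root F down a minor third → D, giving D.
Db6: root Db down a minor third → Bb, giving Bb6.
Dm: root D down a minor third → B, giving Bm.
Dm7: root D down a minor third → B, giving Bm7.

G#m6 D Bb6 Bm Bm7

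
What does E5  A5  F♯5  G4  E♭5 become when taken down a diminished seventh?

E5: a seventh down reaches F, and 9 semitones makes it F##4.
A5 down a diminished seventh is B#4.
F#5 down a diminished seventh is G##4.
G4: a seventh down reaches A, and 9 semitones makes it A#3.
Eb5 down a diminished seventh is F#4.

F##4 B#4 G##4 A#3 F#4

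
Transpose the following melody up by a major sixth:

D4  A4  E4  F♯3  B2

D4 up a major sixth is B4.
A4 up a major sixth is F#5.
E4 up a major sixth is C#5.
A major sixth up from F#3 gives D#4.
B2 up a major sixth is G#3.

B4 F#5 C#5 D#4 G#3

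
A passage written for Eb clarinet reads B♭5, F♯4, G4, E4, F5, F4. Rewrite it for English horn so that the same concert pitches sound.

First find concert pitch: the Eb clarinet sounds a minor third above written, so B♭5 F♯4 G4 E4 F5 F4 sounds Db6 A4 Bb4 G4 Ab5 Ab4.
Then write for English horn: it sounds a perfect fifth below written, so the part must be a perfect fifth above concert.
Db6 → Ab6
A4 → E5
Bb4 → F5
G4 → D5
Ab5 → Eb6
Ab4 → Eb5

Ab6 E5 F5 D5 Eb6 Eb5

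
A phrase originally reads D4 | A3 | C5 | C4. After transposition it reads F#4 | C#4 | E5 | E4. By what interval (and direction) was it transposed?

Take the first pair: D4 → F#4. D to F spans 3 letter names, so the interval is some kind of third.
D4 to F#4 is 4 semitones, which makes it a major third; the second version is higher, so the direction is up.
Checking another pair — C4 → E4 — gives the same interval.

up a major third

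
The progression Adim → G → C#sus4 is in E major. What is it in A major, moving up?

Ddim C F#sus4

E major up to A major is a perfect fourth; each chord root moves by that interval while the quality stays the same.
Adim: root A up a perfect fourth → D, giving Ddim.
G: root G up a perfect fourth → C, giving C.
C#sus4: root C# up a perfect fourth → F#, giving F#sus4.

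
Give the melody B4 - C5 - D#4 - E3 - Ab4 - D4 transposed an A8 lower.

B4: an octave down reaches B, and 13 semitones makes it Bb3.
An augmented octave down from C5 gives Cb4.
D#4: an octave down reaches D, and 13 semitones makes it D3.
E3 down an augmented octave is Eb2.
Ab4: an octave down reaches A, and 13 semitones makes it Abb3.
An augmented octave down from D4 gives Db3.

Bb3 Cb4 D3 Eb2 Abb3 Db3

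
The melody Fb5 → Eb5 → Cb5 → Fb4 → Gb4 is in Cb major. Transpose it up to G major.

From Cb up to G is an augmented fifth; apply that to each pitch.
Fb5 becomes C6
Eb5 becomes B5
Cb5 becomes G5
Fb4 becomes C5
Gb4 becomes D5

C6 B5 G5 C5 D5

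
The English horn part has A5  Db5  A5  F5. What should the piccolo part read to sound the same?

First find concert pitch: the English horn sounds a perfect fifth below written, so A5 Db5 A5 F5 sounds D5 Gb4 D5 Bb4.
Then write for piccolo: it sounds a perfect octave above written, so the part must be a perfect octave below concert.
D5 → D4
Gb4 → Gb3
D5 → D4
Bb4 → Bb3

D4 Gb3 D4 Bb3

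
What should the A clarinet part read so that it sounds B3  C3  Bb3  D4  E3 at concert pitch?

D4 Eb3 Db4 F4 G3

The A clarinet sounds a minor third below written, so the written part must be a minor third above concert — transpose each note up.
B3 -> D4
C3 -> Eb3
Bb3 -> Db4
D4 -> F4
E3 -> G3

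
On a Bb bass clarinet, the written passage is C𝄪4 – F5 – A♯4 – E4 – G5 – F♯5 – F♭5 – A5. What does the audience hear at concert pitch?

Written C4 on the Bb bass clarinet sounds as Bb2, a major ninth lower; apply that shift to every note.
C##4 → B#2
F5 → Eb4
A#4 → G#3
E4 → D3
G5 → F4
F#5 → E4
Fb5 → Ebb4
A5 → G4

B#2 Eb4 G#3 D3 F4 E4 Ebb4 G4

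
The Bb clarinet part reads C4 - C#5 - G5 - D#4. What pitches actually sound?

Bb3 B4 F5 C#4

Written C4 on the Bb clarinet sounds as Bb3, a major second lower; apply that shift to every note.
C4 → Bb3
C#5 → B4
G5 → F5
D#4 → C#4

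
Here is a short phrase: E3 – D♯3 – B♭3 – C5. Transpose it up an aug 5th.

B#3 A##3 F#4 G#5

E3 up an augmented fifth is B#3.
D#3: a fifth up reaches A, and 8 semitones makes it A##3.
An augmented fifth up from Bb3 gives F#4.
C5 up an augmented fifth is G#5.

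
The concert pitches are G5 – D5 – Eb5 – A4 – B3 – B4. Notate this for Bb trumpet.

A5 E5 F5 B4 C#4 C#5

The Bb trumpet sounds a major second below written, so the written part must be a major second above concert — transpose each note up.
G5 becomes A5
D5 becomes E5
Eb5 becomes F5
A4 becomes B4
B3 becomes C#4
B4 becomes C#5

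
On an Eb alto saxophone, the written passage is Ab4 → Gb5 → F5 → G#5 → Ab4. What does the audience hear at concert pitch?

The Eb alto saxophone sounds a major sixth below written, so transpose each written note down a major sixth.
Ab4 -> Cb4
Gb5 -> Bbb4
F5 -> Ab4
G#5 -> B4
Ab4 -> Cb4

Cb4 Bbb4 Ab4 B4 Cb4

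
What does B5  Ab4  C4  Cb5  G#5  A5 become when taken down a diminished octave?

B#4 A3 C#3 C4 G##4 A#4

B5 gives B#4
Ab4 gives A3
C4 gives C#3
Cb5 gives C4
G#5 gives G##4
A5 gives A#4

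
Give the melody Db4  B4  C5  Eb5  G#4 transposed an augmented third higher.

An augmented third up from Db4 gives F#4.
An augmented third up from B4 gives D##5.
C5 up an augmented third is E#5.
Eb5: a third up reaches G, and 5 semitones makes it G#5.
G#4 up an augmented third is B##4.

F#4 D##5 E#5 G#5 B##4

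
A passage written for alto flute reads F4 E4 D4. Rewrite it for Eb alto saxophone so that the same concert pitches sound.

First find concert pitch: the alto flute sounds a perfect fourth below written, so F4 E4 D4 sounds C4 B3 A3.
Then write for Eb alto saxophone: it sounds a major sixth below written, so the part must be a major sixth above concert.
C4 → A4
B3 → G#4
A3 → F#4

A4 G#4 F#4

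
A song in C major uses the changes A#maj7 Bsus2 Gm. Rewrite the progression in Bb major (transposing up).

G#maj7 Asus2 Fm

C major up to Bb major is a minor seventh; each chord root moves by that interval while the quality stays the same.
A#maj7: root A# up a minor seventh → G#, giving G#maj7.
Bsus2: root B up a minor seventh → A, giving Asus2.
Gm: root G up a minor seventh → F, giving Fm.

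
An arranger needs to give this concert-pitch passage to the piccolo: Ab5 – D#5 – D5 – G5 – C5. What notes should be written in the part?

Ab4 D#4 D4 G4 C4

The piccolo sounds a perfect octave above written, so the written part must be a perfect octave below concert — transpose each note down.
Ab5 → Ab4
D#5 → D#4
D5 → D4
G5 → G4
C5 → C4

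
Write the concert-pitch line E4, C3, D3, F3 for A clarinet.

Written C4 sounds as A3 on the A clarinet, so concert pitches are written a minor third up.
E4 gives G4
C3 gives Eb3
D3 gives F3
F3 gives Ab3

G4 Eb3 F3 Ab3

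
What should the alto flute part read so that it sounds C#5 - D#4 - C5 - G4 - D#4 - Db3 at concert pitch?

F#5 G#4 F5 C5 G#4 Gb3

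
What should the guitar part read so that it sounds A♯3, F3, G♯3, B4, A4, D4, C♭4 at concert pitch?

Written C4 sounds as C3 on the guitar, so concert pitches are written a perfect octave up.
A#3 → A#4
F3 → F4
G#3 → G#4
B4 → B5
A4 → A5
D4 → D5
Cb4 → Cb5

A#4 F4 G#4 B5 A5 D5 Cb5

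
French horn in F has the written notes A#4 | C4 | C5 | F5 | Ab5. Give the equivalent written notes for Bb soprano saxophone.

E#4 G3 G4 C5 Eb5

First find concert pitch: the French horn in F sounds a perfect fifth below written, so A#4 C4 C5 F5 Ab5 sounds D#4 F3 F4 Bb4 Db5.
Then write for Bb soprano saxophone: it sounds a major second below written, so the part must be a major second above concert.
D#4 → E#4
F3 → G3
F4 → G4
Bb4 → C5
Db5 → Eb5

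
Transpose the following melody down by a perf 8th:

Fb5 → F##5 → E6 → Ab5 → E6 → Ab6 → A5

Fb4 F##4 E5 Ab4 E5 Ab5 A4

Fb5: an octave down reaches F, and 12 semitones makes it Fb4.
F##5 down a perfect octave is F##4.
E6 down a perfect octave is E5.
A perfect octave down from Ab5 gives Ab4.
A perfect octave down from E6 gives E5.
Ab6: an octave down reaches A, and 12 semitones makes it Ab5.
A perfect octave down from A5 gives A4.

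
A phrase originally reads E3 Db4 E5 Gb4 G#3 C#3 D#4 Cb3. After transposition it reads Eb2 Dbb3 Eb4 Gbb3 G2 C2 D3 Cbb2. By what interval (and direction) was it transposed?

Take the first pair: E3 → Eb2. E to E spans 8 letter names, so the interval is some kind of octave.
Eb2 to E3 is 13 semitones, which makes it an augmented octave; the second version is lower, so the direction is down.
Checking another pair — Cb3 → Cbb2 — gives the same interval.

down an augmented octave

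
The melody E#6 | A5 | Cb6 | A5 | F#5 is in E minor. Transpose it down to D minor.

D#6 G5 Bbb5 G5 E5

From E down to D is a major second; apply that to each pitch.
E#6 -> D#6
A5 -> G5
Cb6 -> Bbb5
A5 -> G5
F#5 -> E5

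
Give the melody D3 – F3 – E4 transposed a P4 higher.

D3 → G3
F3 → Bb3
E4 → A4

G3 Bb3 A4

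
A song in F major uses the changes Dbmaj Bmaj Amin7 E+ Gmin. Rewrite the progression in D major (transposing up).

Bbmaj G#maj F#min7 C#+ Emin

F major up to D major is a major sixth; each chord root moves by that interval while the quality stays the same.
Dbmaj: root Db up a major sixth → Bb, giving Bbmaj.
Bmaj: root B up a major sixth → G#, giving G#maj.
Amin7: root A up a major sixth → F#, giving F#min7.
E+: root E up a major sixth → C#, giving C#+.
Gmin: root G up a major sixth → E, giving Emin.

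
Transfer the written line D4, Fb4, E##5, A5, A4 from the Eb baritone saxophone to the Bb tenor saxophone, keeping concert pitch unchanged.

First find concert pitch: the Eb baritone saxophone sounds a major thirteenth below written, so D4 Fb4 E##5 A5 A4 sounds F2 Abb2 G##3 C4 C3.
Then write for Bb tenor saxophone: it sounds a major ninth below written, so the part must be a major ninth above concert.
F2 → G3
Abb2 → Bbb3
G##3 → A##4
C4 → D5
C3 → D4

G3 Bbb3 A##4 D5 D4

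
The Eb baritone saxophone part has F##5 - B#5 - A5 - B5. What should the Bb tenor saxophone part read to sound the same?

First find concert pitch: the Eb baritone saxophone sounds a major thirteenth below written, so F##5 B#5 A5 B5 sounds A#3 D#4 C4 D4.
Then write for Bb tenor saxophone: it sounds a major ninth below written, so the part must be a major ninth above concert.
A#3 → B#4
D#4 → E#5
C4 → D5
D4 → E5

B#4 E#5 D5 E5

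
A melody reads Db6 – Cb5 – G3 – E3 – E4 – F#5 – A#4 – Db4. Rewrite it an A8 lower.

Db6: an octave down reaches D, and 13 semitones makes it Dbb5.
An augmented octave down from Cb5 gives Cbb4.
An augmented octave down from G3 gives Gb2.
An augmented octave down from E3 gives Eb2.
E4 down an augmented octave is Eb3.
F#5: an octave down reaches F, and 13 semitones makes it F4.
A#4 down an augmented octave is A3.
An augmented octave down from Db4 gives Dbb3.

Dbb5 Cbb4 Gb2 Eb2 Eb3 F4 A3 Dbb3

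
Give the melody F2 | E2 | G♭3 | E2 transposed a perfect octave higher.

F3 E3 Gb4 E3

A perfect octave up from F2 gives F3.
E2: an octave up reaches E, and 12 semitones makes it E3.
A perfect octave up from Gb3 gives Gb4.
A perfect octave up from E2 gives E3.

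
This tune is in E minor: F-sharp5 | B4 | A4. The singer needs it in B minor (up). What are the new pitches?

C#6 F#5 E5

E minor to B minor up is a perfect fifth, so every note moves up by that interval.
F#5 → C#6
B4 → F#5
A4 → E5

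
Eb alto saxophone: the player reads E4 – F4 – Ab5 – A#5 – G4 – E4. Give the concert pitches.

Written C4 on the Eb alto saxophone sounds as Eb3, a major sixth lower; apply that shift to every note.
E4 gives G3
F4 gives Ab3
Ab5 gives Cb5
A#5 gives C#5
G4 gives Bb3
E4 gives G3

G3 Ab3 Cb5 C#5 Bb3 G3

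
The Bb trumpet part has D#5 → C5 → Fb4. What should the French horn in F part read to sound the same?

G#5 F5 Bbb4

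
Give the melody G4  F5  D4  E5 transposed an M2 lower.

F4 Eb5 C4 D5

G4 down a major second is F4.
F5 down a major second is Eb5.
D4 down a major second is C4.
E5: a second down reaches D, and 2 semitones makes it D5.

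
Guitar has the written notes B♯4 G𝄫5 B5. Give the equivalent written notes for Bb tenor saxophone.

C##5 Abb5 C#6

First find concert pitch: the guitar sounds a perfect octave below written, so B♯4 G𝄫5 B5 sounds B#3 Gbb4 B4.
Then write for Bb tenor saxophone: it sounds a major ninth below written, so the part must be a major ninth above concert.
B#3 → C##5
Gbb4 → Abb5
B4 → C#6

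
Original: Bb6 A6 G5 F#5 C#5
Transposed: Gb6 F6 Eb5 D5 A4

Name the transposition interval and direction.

down a major third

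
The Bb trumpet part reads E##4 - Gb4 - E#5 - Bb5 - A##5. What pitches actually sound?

The Bb trumpet sounds a major second below written, so transpose each written note down a major second.
E##4 to D##4
Gb4 to Fb4
E#5 to D#5
Bb5 to Ab5
A##5 to G##5

D##4 Fb4 D#5 Ab5 G##5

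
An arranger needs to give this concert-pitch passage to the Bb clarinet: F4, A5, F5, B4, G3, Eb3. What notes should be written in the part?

G4 B5 G5 C#5 A3 F3

The Bb clarinet sounds a major second below written, so the written part must be a major second above concert — transpose each note up.
F4 → G4
A5 → B5
F5 → G5
B4 → C#5
G3 → A3
Eb3 → F3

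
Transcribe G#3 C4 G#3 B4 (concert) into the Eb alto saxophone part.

E#4 A4 E#4 G#5

The Eb alto saxophone sounds a major sixth below written, so the written part must be a major sixth above concert — transpose each note up.
G#3 -> E#4
C4 -> A4
G#3 -> E#4
B4 -> G#5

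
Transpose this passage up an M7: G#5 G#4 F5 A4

G#5 up a major seventh is F##6.
G#4 up a major seventh is F##5.
F5: a seventh up reaches E, and 11 semitones makes it E6.
A4 up a major seventh is G#5.

F##6 F##5 E6 G#5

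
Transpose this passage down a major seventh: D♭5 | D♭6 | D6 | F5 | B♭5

Ebb4 Ebb5 Eb5 Gb4 Cb5

Db5 down a major seventh is Ebb4.
A major seventh down from Db6 gives Ebb5.
A major seventh down from D6 gives Eb5.
F5 down a major seventh is Gb4.
Bb5 down a major seventh is Cb5.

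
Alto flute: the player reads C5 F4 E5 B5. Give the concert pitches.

The alto flute sounds a perfect fourth below written, so transpose each written note down a perfect fourth.
C5 gives G4
F4 gives C4
E5 gives B4
B5 gives F#5

G4 C4 B4 F#5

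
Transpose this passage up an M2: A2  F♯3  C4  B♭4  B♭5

B2 G#3 D4 C5 C6

A2 becomes B2
F#3 becomes G#3
C4 becomes D4
Bb4 becomes C5
Bb5 becomes C6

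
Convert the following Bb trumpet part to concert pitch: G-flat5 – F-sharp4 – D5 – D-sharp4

Written C4 on the Bb trumpet sounds as Bb3, a major second lower; apply that shift to every note.
Gb5 becomes Fb5
F#4 becomes E4
D5 becomes C5
D#4 becomes C#4

Fb5 E4 C5 C#4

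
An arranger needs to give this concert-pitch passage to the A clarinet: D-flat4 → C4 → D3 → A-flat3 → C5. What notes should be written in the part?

Fb4 Eb4 F3 Cb4 Eb5

The A clarinet sounds a minor third below written, so the written part must be a minor third above concert — transpose each note up.
Db4 gives Fb4
C4 gives Eb4
D3 gives F3
Ab3 gives Cb4
C5 gives Eb5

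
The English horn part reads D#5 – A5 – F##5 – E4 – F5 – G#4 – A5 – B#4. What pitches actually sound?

G#4 D5 B#4 A3 Bb4 C#4 D5 E#4

Written C4 on the English horn sounds as F3, a perfect fifth lower; apply that shift to every note.
D#5 becomes G#4
A5 becomes D5
F##5 becomes B#4
E4 becomes A3
F5 becomes Bb4
G#4 becomes C#4
A5 becomes D5
B#4 becomes E#4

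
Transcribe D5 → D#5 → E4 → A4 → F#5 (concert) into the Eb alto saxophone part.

B5 B#5 C#5 F#5 D#6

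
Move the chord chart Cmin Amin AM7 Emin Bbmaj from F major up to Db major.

Abmin Fmin FM7 Cmin Gbmaj

F major up to Db major is a minor sixth; each chord root moves by that interval while the quality stays the same.
Cmin: root C up a minor sixth → Ab, giving Abmin.
Amin: root A up a minor sixth → F, giving Fmin.
AM7: root A up a minor sixth → F, giving FM7.
Emin: root E up a minor sixth → C, giving Cmin.
Bbmaj: root Bb up a minor sixth → Gb, giving Gbmaj.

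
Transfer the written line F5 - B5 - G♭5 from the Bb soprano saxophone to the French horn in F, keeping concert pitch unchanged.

Bb5 E6 Cb6

First find concert pitch: the Bb soprano saxophone sounds a major second below written, so F5 B5 G♭5 sounds Eb5 A5 Fb5.
Then write for French horn in F: it sounds a perfect fifth below written, so the part must be a perfect fifth above concert.
Eb5 → Bb5
A5 → E6
Fb5 → Cb6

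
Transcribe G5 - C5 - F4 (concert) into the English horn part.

D6 G5 C5

Written C4 sounds as F3 on the English horn, so concert pitches are written a perfect fifth up.
G5 becomes D6
C5 becomes G5
F4 becomes C5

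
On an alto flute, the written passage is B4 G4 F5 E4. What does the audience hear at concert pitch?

Written C4 on the alto flute sounds as G3, a perfect fourth lower; apply that shift to every note.
B4 becomes F#4
G4 becomes D4
F5 becomes C5
E4 becomes B3

F#4 D4 C5 B3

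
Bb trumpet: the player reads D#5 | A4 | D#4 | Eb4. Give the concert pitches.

C#5 G4 C#4 Db4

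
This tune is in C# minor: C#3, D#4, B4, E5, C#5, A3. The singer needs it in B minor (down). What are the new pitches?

B2 C#4 A4 D5 B4 G3

C# minor to B minor down is a major second, so every note moves down by that interval.
C#3 to B2
D#4 to C#4
B4 to A4
E5 to D5
C#5 to B4
A3 to G3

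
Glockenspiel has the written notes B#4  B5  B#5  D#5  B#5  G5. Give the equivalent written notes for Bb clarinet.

C##7 C#8 C##8 E#7 C##8 A7

First find concert pitch: the glockenspiel sounds a perfect fifteenth above written, so B#4 B5 B#5 D#5 B#5 G5 sounds B#6 B7 B#7 D#7 B#7 G7.
Then write for Bb clarinet: it sounds a major second below written, so the part must be a major second above concert.
B#6 → C##7
B7 → C#8
B#7 → C##8
D#7 → E#7
B#7 → C##8
G7 → A7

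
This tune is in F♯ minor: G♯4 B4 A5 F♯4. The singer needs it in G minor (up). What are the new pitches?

A4 C5 Bb5 G4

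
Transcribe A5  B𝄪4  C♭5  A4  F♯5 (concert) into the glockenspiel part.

Written C4 sounds as C6 on the glockenspiel, so concert pitches are written a perfect fifteenth down.
A5 gives A3
B##4 gives B##2
Cb5 gives Cb3
A4 gives A2
F#5 gives F#3

A3 B##2 Cb3 A2 F#3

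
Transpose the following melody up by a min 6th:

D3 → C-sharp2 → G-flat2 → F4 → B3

Bb3 A2 Ebb3 Db5 G4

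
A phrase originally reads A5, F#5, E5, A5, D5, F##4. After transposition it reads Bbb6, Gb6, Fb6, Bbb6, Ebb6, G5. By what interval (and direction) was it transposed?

up a diminished ninth

Take the first pair: A5 → Bbb6. A to B spans 9 letter names, so the interval is some kind of ninth.
A5 to Bbb6 is 12 semitones, which makes it a diminished ninth; the second version is higher, so the direction is up.
Checking another pair — F##4 → G5 — gives the same interval.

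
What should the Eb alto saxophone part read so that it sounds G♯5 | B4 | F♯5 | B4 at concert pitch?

Written C4 sounds as Eb3 on the Eb alto saxophone, so concert pitches are written a major sixth up.
G#5 to E#6
B4 to G#5
F#5 to D#6
B4 to G#5

E#6 G#5 D#6 G#5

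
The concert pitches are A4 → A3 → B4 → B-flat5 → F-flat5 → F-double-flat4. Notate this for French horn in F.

Written C4 sounds as F3 on the French horn in F, so concert pitches are written a perfect fifth up.
A4 becomes E5
A3 becomes E4
B4 becomes F#5
Bb5 becomes F6
Fb5 becomes Cb6
Fbb4 becomes Cbb5

E5 E4 F#5 F6 Cb6 Cbb5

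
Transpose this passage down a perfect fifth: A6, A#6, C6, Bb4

D6 D#6 F5 Eb4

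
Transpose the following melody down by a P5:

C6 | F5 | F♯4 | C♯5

F5 Bb4 B3 F#4

C6 gives F5
F5 gives Bb4
F#4 gives B3
C#5 gives F#4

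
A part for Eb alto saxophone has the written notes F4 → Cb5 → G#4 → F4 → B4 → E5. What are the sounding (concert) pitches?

Written C4 on the Eb alto saxophone sounds as Eb3, a major sixth lower; apply that shift to every note.
F4 becomes Ab3
Cb5 becomes Ebb4
G#4 becomes B3
F4 becomes Ab3
B4 becomes D4
E5 becomes G4

Ab3 Ebb4 B3 Ab3 D4 G4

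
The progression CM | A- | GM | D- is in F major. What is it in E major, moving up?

BM G#- F#M C#-

F major up to E major is a major seventh; each chord root moves by that interval while the quality stays the same.
CM: root C up a major seventh → B, giving BM.
A-: root A up a major seventh → G#, giving G#-.
GM: root G up a major seventh → F#, giving F#M.
D-: root D up a major seventh → C#, giving C#-.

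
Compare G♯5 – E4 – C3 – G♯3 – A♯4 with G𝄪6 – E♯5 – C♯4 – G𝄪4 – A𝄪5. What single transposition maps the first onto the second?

up an augmented octave

Take the first pair: G#5 → G##6. G to G spans 8 letter names, so the interval is some kind of octave.
G#5 to G##6 is 13 semitones, which makes it an augmented octave; the second version is higher, so the direction is up.
Checking another pair — A#4 → A##5 — gives the same interval.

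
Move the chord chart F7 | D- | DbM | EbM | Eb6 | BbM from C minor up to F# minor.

B7 G#- GM AM A6 EM

C minor up to F# minor is an augmented fourth; each chord root moves by that interval while the quality stays the same.
F7: root F up an augmented fourth → B, giving B7.
D-: root D up an augmented fourth → G#, giving G#-.
DbM: root Db up an augmented fourth → G, giving GM.
EbM: root Eb up an augmented fourth → A, giving AM.
Eb6: root Eb up an augmented fourth → A, giving A6.
BbM: root Bb up an augmented fourth → E, giving EM.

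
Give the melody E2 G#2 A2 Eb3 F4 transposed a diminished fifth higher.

E2 -> Bb2
G#2 -> D3
A2 -> Eb3
Eb3 -> Bbb3
F4 -> Cb5

Bb2 D3 Eb3 Bbb3 Cb5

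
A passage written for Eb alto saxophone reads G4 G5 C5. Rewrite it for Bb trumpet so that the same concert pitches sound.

C4 C5 F4

First find concert pitch: the Eb alto saxophone sounds a major sixth below written, so G4 G5 C5 sounds Bb3 Bb4 Eb4.
Then write for Bb trumpet: it sounds a major second below written, so the part must be a major second above concert.
Bb3 → C4
Bb4 → C5
Eb4 → F4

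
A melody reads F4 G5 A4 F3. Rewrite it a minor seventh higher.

Eb5 F6 G5 Eb4

F4 becomes Eb5
G5 becomes F6
A4 becomes G5
F3 becomes Eb4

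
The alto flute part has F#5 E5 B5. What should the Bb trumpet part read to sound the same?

D#5 C#5 G#5

First find concert pitch: the alto flute sounds a perfect fourth below written, so F#5 E5 B5 sounds C#5 B4 F#5.
Then write for Bb trumpet: it sounds a major second below written, so the part must be a major second above concert.
C#5 → D#5
B4 → C#5
F#5 → G#5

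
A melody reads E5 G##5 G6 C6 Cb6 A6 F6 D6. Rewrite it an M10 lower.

C4 E#4 Eb5 Ab4 Abb4 F5 Db5 Bb4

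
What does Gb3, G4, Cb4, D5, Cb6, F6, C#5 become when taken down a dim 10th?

A diminished tenth down from Gb3 gives E2.
A diminished tenth down from G4 gives E#3.
Cb4 down a diminished tenth is A2.
A diminished tenth down from D5 gives B#3.
Cb6: a tenth down reaches A, and 14 semitones makes it A4.
A diminished tenth down from F6 gives D#5.
C#5: a tenth down reaches A, and 14 semitones makes it A##3.

E2 E#3 A2 B#3 A4 D#5 A##3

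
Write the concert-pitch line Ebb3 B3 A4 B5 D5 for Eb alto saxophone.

Cb4 G#4 F#5 G#6 B5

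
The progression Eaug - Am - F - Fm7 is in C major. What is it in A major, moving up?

C#aug F#m D Dm7

C major up to A major is a major sixth; each chord root moves by that interval while the quality stays the same.
Eaug: root E up a major sixth → C#, giving C#aug.
Am: root A up a major sixth → F#, giving F#m.
F: root F up a major sixth → D, giving D.
Fm7: root F up a major sixth → D, giving Dm7.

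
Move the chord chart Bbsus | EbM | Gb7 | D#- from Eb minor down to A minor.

Eb minor down to A minor is a diminished fifth; each chord root moves by that interval while the quality stays the same.
Bbsus: root Bb down a diminished fifth → E, giving Esus.
EbM: root Eb down a diminished fifth → A, giving AM.
Gb7: root Gb down a diminished fifth → C, giving C7.
D#-: root D# down a diminished fifth → G##, giving G##-.

Esus AM C7 G##-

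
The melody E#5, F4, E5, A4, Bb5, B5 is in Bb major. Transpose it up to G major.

C##6 D5 C#6 F#5 G6 G#6

From Bb up to G is a major sixth; apply that to each pitch.
E#5 becomes C##6
F4 becomes D5
E5 becomes C#6
A4 becomes F#5
Bb5 becomes G6
B5 becomes G#6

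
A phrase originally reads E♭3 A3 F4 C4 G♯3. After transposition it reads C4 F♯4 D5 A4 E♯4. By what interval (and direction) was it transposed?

up a major sixth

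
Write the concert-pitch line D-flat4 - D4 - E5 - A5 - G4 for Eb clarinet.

Bb3 B3 C#5 F#5 E4

Written C4 sounds as Eb4 on the Eb clarinet, so concert pitches are written a minor third down.
Db4 gives Bb3
D4 gives B3
E5 gives C#5
A5 gives F#5
G4 gives E4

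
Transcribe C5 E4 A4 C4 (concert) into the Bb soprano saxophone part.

Written C4 sounds as Bb3 on the Bb soprano saxophone, so concert pitches are written a major second up.
C5 -> D5
E4 -> F#4
A4 -> B4
C4 -> D4

D5 F#4 B4 D4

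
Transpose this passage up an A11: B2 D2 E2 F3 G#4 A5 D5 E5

B2 -> E#4
D2 -> G#3
E2 -> A#3
F3 -> B4
G#4 -> C##6
A5 -> D#7
D5 -> G#6
E5 -> A#6

E#4 G#3 A#3 B4 C##6 D#7 G#6 A#6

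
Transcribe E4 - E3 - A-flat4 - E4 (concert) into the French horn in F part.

The French horn in F sounds a perfect fifth below written, so the written part must be a perfect fifth above concert — transpose each note up.
E4 gives B4
E3 gives B3
Ab4 gives Eb5
E4 gives B4

B4 B3 Eb5 B4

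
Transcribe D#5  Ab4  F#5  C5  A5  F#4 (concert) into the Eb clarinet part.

The Eb clarinet sounds a minor third above written, so the written part must be a minor third below concert — transpose each note down.
D#5 -> B#4
Ab4 -> F4
F#5 -> D#5
C5 -> A4
A5 -> F#5
F#4 -> D#4

B#4 F4 D#5 A4 F#5 D#4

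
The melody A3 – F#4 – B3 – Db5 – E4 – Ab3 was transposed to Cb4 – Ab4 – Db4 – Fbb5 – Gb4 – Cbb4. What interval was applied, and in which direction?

From A3 to Cb4 is 3 letter names — a third of some quality.
A3 to Cb4 is 2 semitones, which makes it a diminished third; the second version is higher, so the direction is up.
Checking another pair — Ab3 → Cbb4 — gives the same interval.

up a diminished third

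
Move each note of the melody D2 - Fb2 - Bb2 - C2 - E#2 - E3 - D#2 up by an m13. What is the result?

Bb3 Dbb4 Gb4 Ab3 C#4 C5 B3

D2 to Bb3
Fb2 to Dbb4
Bb2 to Gb4
C2 to Ab3
E#2 to C#4
E3 to C5
D#2 to B3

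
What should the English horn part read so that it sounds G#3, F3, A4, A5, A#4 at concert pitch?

D#4 C4 E5 E6 E#5

The English horn sounds a perfect fifth below written, so the written part must be a perfect fifth above concert — transpose each note up.
G#3 → D#4
F3 → C4
A4 → E5
A5 → E6
A#4 → E#5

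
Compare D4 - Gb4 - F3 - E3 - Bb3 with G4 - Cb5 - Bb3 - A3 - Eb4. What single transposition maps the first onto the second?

up a perfect fourth

From D4 to G4 is 4 letter names — a fourth of some quality.
D4 to G4 is 5 semitones, which makes it a perfect fourth; the second version is higher, so the direction is up.
Checking another pair — Bb3 → Eb4 — gives the same interval.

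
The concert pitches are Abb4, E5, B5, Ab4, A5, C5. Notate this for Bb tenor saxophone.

Written C4 sounds as Bb2 on the Bb tenor saxophone, so concert pitches are written a major ninth up.
Abb4 becomes Bbb5
E5 becomes F#6
B5 becomes C#7
Ab4 becomes Bb5
A5 becomes B6
C5 becomes D6

Bbb5 F#6 C#7 Bb5 B6 D6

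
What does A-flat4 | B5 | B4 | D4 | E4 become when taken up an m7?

Ab4 up a minor seventh is Gb5.
B5: a seventh up reaches A, and 10 semitones makes it A6.
A minor seventh up from B4 gives A5.
A minor seventh up from D4 gives C5.
E4 up a minor seventh is D5.

Gb5 A6 A5 C5 D5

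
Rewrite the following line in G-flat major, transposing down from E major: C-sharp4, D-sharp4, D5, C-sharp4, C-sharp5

Eb3 F3 Fb4 Eb3 Eb4

E major to G-flat major down is an augmented sixth, so every note moves down by that interval.
C#4 to Eb3
D#4 to F3
D5 to Fb4
C#4 to Eb3
C#5 to Eb4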